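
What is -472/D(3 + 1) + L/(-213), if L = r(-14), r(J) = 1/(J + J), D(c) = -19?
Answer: 2815027/113316 ≈ 24.842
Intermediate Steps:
r(J) = 1/(2*J)
L = -1/28 (L = (½)/(-14) = (½)*(-1/14) = -1/28 ≈ -0.035714)
-472/D(3 + 1) + L/(-213) = -472/(-19) - 1/28/(-213) = -472*(-1/19) - 1/28*(-1/213) = 472/19 + 1/5964 = 2815027/113316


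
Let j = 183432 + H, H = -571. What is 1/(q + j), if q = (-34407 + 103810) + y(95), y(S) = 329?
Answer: 1/252593 ≈ 3.9589e-6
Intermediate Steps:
q = 69732 (q = (-34407 + 103810) + 329 = 69403 + 329 = 69732)
j = 182861 (j = 183432 - 571 = 182861)
1/(q + j) = 1/(69732 + 182861) = 1/252593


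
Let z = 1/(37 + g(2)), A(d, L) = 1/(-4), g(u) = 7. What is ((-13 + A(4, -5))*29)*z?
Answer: -1537/176 ≈ -8.7330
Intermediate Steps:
A(d, L) = -1/4
z = 1/44 (z = 1/(37 + 7) = 1/44 ≈ 0.022727)
((-13 + A(4, -5))*29)*z = ((-13 - 1/4)*29)*(1/44) = -53/4*29*(1/44) = -1537/4*1/44 = -1537/176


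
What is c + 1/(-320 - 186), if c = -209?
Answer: -105755/506 ≈ -209.00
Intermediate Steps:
c + 1/(-320 - 186) = -209 + 1/(-320 - 186) = -209 + 1/(-506) = -209 - 1/506 = -105755/506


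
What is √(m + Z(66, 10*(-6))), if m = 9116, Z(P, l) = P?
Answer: √9182 ≈ 95.823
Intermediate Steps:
√(m + Z(66, 10*(-6))) = √(9116 + 66) = √9182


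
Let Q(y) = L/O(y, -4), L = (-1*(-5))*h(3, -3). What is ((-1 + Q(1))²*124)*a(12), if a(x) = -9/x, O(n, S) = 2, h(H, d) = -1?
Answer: -4557/4 ≈ -1139.3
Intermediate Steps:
L = -5 (L = -1*(-5)*(-1) = 5*(-1) = -5)
Q(y) = -5/2
((-1 + Q(1))²*124)*a(12) = ((-1 - 5/2)²*124)*(-9/12) = ((-7/2)²*124)*(-9*1/12) = ((49/4)*124)*(-¾) = 1519*(-¾) = -4557/4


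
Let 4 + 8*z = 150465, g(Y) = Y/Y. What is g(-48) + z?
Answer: 150469/8 ≈ 18809.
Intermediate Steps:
g(Y) = 1
z = 150461/8 (z = -½ + (⅛)*150465 = -½ + 150465/8 = 150461/8 ≈ 18808.)
g(-48) + z = 1 + 150461/8 = 150469/8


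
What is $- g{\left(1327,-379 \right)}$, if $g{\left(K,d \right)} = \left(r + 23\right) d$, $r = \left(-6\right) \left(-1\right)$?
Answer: $10991$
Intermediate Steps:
$r = 6$
$g{\left(K,d \right)} = 29 d$ ($g{\left(K,d \right)} = \left(6 + 23\right) d = 29 d$)
$- g{\left(1327,-379 \right)} = - 29 \left(-379\right) = \left(-1\right) \left(-10991\right) = 10991$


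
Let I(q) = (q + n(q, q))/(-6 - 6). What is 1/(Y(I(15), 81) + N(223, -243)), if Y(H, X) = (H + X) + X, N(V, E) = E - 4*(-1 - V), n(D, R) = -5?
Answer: 6/4885 ≈ 0.0012283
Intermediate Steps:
N(V, E) = 4 + E + 4*V (N(V, E) = E + (4 + 4*V) = 4 + E + 4*V)
I(q) = 5/12 - q/12 (I(q) = (q - 5)/(-6 - 6) = (-5 + q)/(-12) = (-5 + q)*(-1/12) = 5/12 - q/12)
Y(H, X) = H + 2*X
1/(Y(I(15), 81) + N(223, -243)) = 1/(((5/12 - 1/12*15) + 2*81) + (4 - 243 + 4*223)) = 1/(((5/12 - 5/4) + 162) + (4 - 243 + 892)) = 1/((-⅚ + 162) + 653) = 1/(967/6 + 653) = 1/(4885/6) = 6/4885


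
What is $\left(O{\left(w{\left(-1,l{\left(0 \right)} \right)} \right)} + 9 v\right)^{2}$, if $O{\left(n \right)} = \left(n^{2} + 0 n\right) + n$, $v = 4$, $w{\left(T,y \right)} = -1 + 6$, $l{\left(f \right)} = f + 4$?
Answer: $4356$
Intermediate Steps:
$l{\left(f \right)} = 4 + f$
$w{\left(T,y \right)} = 5$
$O{\left(n \right)} = n + n^{2}$ ($O{\left(n \right)} = \left(n^{2} + 0\right) + n = n^{2} + n = n + n^{2}$)
$\left(O{\left(w{\left(-1,l{\left(0 \right)} \right)} \right)} + 9 v\right)^{2} = \left(5 \left(1 + 5\right) + 9 \cdot 4\right)^{2} = \left(5 \cdot 6 + 36\right)^{2} = \left(30 + 36\right)^{2} = 66^{2} = 4356$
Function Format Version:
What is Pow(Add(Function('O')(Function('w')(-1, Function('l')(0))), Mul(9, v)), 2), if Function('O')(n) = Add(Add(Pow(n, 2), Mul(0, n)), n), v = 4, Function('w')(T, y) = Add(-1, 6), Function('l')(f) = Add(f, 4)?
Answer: 4356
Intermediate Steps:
Function('l')(f) = Add(4, f)
Function('w')(T, y) = 5
Function('O')(n) = Add(n, Pow(n, 2)) (Function('O')(n) = Add(Add(Pow(n, 2), 0), n) = Add(Pow(n, 2), n) = Add(n, Pow(n, 2)))
Pow(Add(Function('O')(Function('w')(-1, Function('l')(0))), Mul(9, v)), 2) = Pow(Add(Mul(5, Add(1, 5)), Mul(9, 4)), 2) = Pow(Add(Mul(5, 6), 36), 2) = Pow(Add(30, 36), 2) = Pow(66, 2) = 4356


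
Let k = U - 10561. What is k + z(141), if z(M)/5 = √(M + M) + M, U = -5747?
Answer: -15603 + 5*√282 ≈ -15519.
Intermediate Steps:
k = -16308 (k = -5747 - 10561 = -16308)
z(M) = 5*M + 5*√2*√M (z(M) = 5*(√(M + M) + M) = 5*(√(2*M) + M) = 5*(√2*√M + M) = 5*(M + √2*√M) = 5*M + 5*√2*√M)
k + z(141) = -16308 + (5*141 + 5*√2*√141) = -16308 + (705 + 5*√282) = -15603 + 5*√282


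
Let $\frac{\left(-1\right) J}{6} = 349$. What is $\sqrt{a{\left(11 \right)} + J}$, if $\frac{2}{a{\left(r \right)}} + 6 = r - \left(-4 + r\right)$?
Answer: $i \sqrt{2095} \approx 45.771 i$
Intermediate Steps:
$J = -2094$ ($J = \left(-6\right) 349 = -2094$)
$a{\left(r \right)} = -1$ ($a{\left(r \right)} = \frac{2}{-6 + \left(r - \left(-4 + r\right)\right)} = \frac{2}{-6 + 4} = \frac{2}{-2} = 2 \left(- \frac{1}{2}\right) = -1$)
$\sqrt{a{\left(11 \right)} + J} = \sqrt{-1 - 2094} = \sqrt{-2095} = i \sqrt{2095}$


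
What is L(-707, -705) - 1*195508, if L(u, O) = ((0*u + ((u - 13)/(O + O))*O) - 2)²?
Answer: -64464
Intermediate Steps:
L(u, O) = (-17/2 + u/2)² (L(u, O) = ((0 + ((-13 + u)/((2*O)))*O) - 2)² = ((0 + ((-13 + u)*(1/(2*O)))*O) - 2)² = ((0 + ((-13 + u)/(2*O))*O) - 2)² = ((0 + (-13/2 + u/2)) - 2)² = ((-13/2 + u/2) - 2)² = (-17/2 + u/2)²)
L(-707, -705) - 1*195508 = (-17 - 707)²/4 - 1*195508 = (¼)*(-724)² - 195508 = (¼)*524176 - 195508 = 131044 - 195508 = -64464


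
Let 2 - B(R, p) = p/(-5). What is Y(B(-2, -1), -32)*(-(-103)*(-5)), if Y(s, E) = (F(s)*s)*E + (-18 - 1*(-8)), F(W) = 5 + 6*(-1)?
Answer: -24514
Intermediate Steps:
B(R, p) = 2 + p/5 (B(R, p) = 2 - p/(-5) = 2 - (-1)*p/5 = 2 + p/5)
F(W) = -1 (F(W) = 5 - 6 = -1)
Y(s, E) = -10 - E*s (Y(s, E) = (-s)*E + (-18 - 1*(-8)) = -E*s + (-18 + 8) = -E*s - 10 = -10 - E*s)
Y(B(-2, -1), -32)*(-(-103)*(-5)) = (-10 - 1*(-32)*(2 + (1/5)*(-1)))*(-(-103)*(-5)) = (-10 - 1*(-32)*(2 - 1/5))*(-1*515) = (-10 - 1*(-32)*9/5)*(-515) = (-10 + 288/5)*(-515) = (238/5)*(-515) = -24514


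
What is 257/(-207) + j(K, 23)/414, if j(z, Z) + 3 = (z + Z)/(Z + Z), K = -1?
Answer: -660/529 ≈ -1.2476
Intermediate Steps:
j(z, Z) = -3 + (Z + z)/(2*Z) (j(z, Z) = -3 + (z + Z)/(Z + Z) = -3 + (Z + z)/((2*Z)) = -3 + (Z + z)*(1/(2*Z)) = -3 + (Z + z)/(2*Z))
257/(-207) + j(K, 23)/414 = 257/(-207) + ((½)*(-1 - 5*23)/23)/414 = 257*(-1/207) + ((½)*(1/23)*(-1 - 115))*(1/414) = -257/207 + ((½)*(1/23)*(-116))*(1/414) = -257/207 - 58/23*1/414 = -257/207 - 29/4761 = -660/529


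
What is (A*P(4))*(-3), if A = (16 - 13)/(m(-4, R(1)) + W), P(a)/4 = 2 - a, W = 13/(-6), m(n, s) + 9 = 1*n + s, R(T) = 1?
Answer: -432/85 ≈ -5.0824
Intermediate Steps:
m(n, s) = -9 + n + s (m(n, s) = -9 + (1*n + s) = -9 + (n + s) = -9 + n + s)
W = -13/6 (W = 13*(-⅙) = -13/6 ≈ -2.1667)
P(a) = 8 - 4*a (P(a) = 4*(2 - a) = 8 - 4*a)
A = -18/85 (A = (16 - 13)/((-9 - 4 + 1) - 13/6) = 3/(-12 - 13/6) = 3/(-85/6) = 3*(-6/85) = -18/85 ≈ -0.21176)
(A*P(4))*(-3) = -18*(8 - 4*4)/85*(-3) = -18*(8 - 16)/85*(-3) = -18/85*(-8)*(-3) = (144/85)*(-3) = -432/85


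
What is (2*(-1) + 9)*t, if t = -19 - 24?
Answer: -301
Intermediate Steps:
t = -43
(2*(-1) + 9)*t = (2*(-1) + 9)*(-43) = (-2 + 9)*(-43) = 7*(-43) = -301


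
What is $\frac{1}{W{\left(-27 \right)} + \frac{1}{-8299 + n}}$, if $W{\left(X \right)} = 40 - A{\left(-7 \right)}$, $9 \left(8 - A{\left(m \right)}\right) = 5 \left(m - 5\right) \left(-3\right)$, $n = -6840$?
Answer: $\frac{15139}{787227} \approx 0.019231$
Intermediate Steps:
$A{\left(m \right)} = - \frac{1}{3} + \frac{5 m}{3}$ ($A{\left(m \right)} = 8 - \frac{5 \left(m - 5\right) \left(-3\right)}{9} = 8 - \frac{5 \left(-5 + m\right) \left(-3\right)}{9} = 8 - \frac{\left(-25 + 5 m\right) \left(-3\right)}{9} = 8 - \frac{75 - 15 m}{9} = 8 + \left(- \frac{25}{3} + \frac{5 m}{3}\right) = - \frac{1}{3} + \frac{5 m}{3}$)
$W{\left(X \right)} = 52$ ($W{\left(X \right)} = 40 - \left(- \frac{1}{3} + \frac{5}{3} \left(-7\right)\right) = 40 - \left(- \frac{1}{3} - \frac{35}{3}\right) = 40 - -12 = 40 + 12 = 52$)
$\frac{1}{W{\left(-27 \right)} + \frac{1}{-8299 + n}} = \frac{1}{52 + \frac{1}{-8299 - 6840}} = \frac{1}{52 + \frac{1}{-15139}} = \frac{1}{52 - \frac{1}{15139}} = \frac{1}{\frac{787227}{15139}} = \frac{15139}{787227}$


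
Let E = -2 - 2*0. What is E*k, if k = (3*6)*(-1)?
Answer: 36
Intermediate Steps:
E = -2 (E = -2 + 0 = -2)
k = -18 (k = 18*(-1) = -18)
E*k = -2*(-18) = 36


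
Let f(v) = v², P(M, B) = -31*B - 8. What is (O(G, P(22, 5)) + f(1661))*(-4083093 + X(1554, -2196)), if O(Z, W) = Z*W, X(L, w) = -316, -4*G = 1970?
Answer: -23187217415373/2 ≈ -1.1594e+13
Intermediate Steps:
G = -985/2 (G = -¼*1970 = -985/2 ≈ -492.50)
P(M, B) = -8 - 31*B
O(Z, W) = W*Z
(O(G, P(22, 5)) + f(1661))*(-4083093 + X(1554, -2196)) = ((-8 - 31*5)*(-985/2) + 1661²)*(-4083093 - 316) = ((-8 - 155)*(-985/2) + 2758921)*(-4083409) = (-163*(-985/2) + 2758921)*(-4083409) = (160555/2 + 2758921)*(-4083409) = (5678397/2)*(-4083409) = -23187217415373/2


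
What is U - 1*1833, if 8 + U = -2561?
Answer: -4402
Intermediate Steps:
U = -2569 (U = -8 - 2561 = -2569)
U - 1*1833 = -2569 - 1*1833 = -2569 - 1833 = -4402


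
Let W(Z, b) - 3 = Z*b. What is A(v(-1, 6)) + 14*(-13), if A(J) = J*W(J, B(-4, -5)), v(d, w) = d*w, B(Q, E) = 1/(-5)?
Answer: -1036/5 ≈ -207.20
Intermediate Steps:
B(Q, E) = -1/5
W(Z, b) = 3 + Z*b
A(J) = J*(3 - J/5) (A(J) = J*(3 + J*(-1/5)) = J*(3 - J/5))
A(v(-1, 6)) + 14*(-13) = (-1*6)*(15 - (-1)*6)/5 + 14*(-13) = (1/5)*(-6)*(15 - 1*(-6)) - 182 = (1/5)*(-6)*(15 + 6) - 182 = (1/5)*(-6)*21 - 182 = -126/5 - 182 = -1036/5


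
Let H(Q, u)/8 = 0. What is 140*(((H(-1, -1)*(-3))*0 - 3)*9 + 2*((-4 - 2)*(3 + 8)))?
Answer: -22260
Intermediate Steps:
H(Q, u) = 0 (H(Q, u) = 8*0 = 0)
140*(((H(-1, -1)*(-3))*0 - 3)*9 + 2*((-4 - 2)*(3 + 8))) = 140*(((0*(-3))*0 - 3)*9 + 2*((-4 - 2)*(3 + 8))) = 140*((0*0 - 3)*9 + 2*(-6*11)) = 140*((0 - 3)*9 + 2*(-66)) = 140*(-3*9 - 132) = 140*(-27 - 132) = 140*(-159) = -22260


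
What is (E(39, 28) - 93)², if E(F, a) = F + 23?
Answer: 961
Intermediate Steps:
E(F, a) = 23 + F
(E(39, 28) - 93)² = ((23 + 39) - 93)² = (62 - 93)² = (-31)² = 961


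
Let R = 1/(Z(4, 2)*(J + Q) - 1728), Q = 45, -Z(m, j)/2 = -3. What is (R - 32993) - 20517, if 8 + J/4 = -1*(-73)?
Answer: -5458019/102 ≈ -53510.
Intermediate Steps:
Z(m, j) = 6 (Z(m, j) = -2*(-3) = 6)
J = 260 (J = -32 + 4*(-1*(-73)) = -32 + 4*73 = -32 + 292 = 260)
R = 1/102 (R = 1/(6*(260 + 45) - 1728) = 1/(6*305 - 1728) = 1/(1830 - 1728) = 1/102 ≈ 0.0098039)
(R - 32993) - 20517 = (1/102 - 32993) - 20517 = -3365285/102 - 20517 = -5458019/102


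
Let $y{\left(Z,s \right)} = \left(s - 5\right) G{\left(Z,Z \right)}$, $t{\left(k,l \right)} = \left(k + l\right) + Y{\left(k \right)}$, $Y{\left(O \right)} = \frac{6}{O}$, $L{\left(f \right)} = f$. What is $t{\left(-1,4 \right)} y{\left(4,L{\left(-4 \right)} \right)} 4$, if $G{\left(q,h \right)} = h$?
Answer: $432$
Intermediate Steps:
$t{\left(k,l \right)} = k + l + \frac{6}{k}$ ($t{\left(k,l \right)} = \left(k + l\right) + \frac{6}{k} = k + l + \frac{6}{k}$)
$y{\left(Z,s \right)} = Z \left(-5 + s\right)$ ($y{\left(Z,s \right)} = \left(s - 5\right) Z = \left(-5 + s\right) Z = Z \left(-5 + s\right)$)
$t{\left(-1,4 \right)} y{\left(4,L{\left(-4 \right)} \right)} 4 = \left(-1 + 4 + \frac{6}{-1}\right) 4 \left(-5 - 4\right) 4 = \left(-1 + 4 + 6 \left(-1\right)\right) 4 \left(-9\right) 4 = \left(-1 + 4 - 6\right) \left(-36\right) 4 = \left(-3\right) \left(-36\right) 4 = 108 \cdot 4 = 432$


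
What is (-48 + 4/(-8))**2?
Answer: 9409/4 ≈ 2352.3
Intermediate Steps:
(-48 + 4/(-8))**2 = (-48 + 4*(-1/8))**2 = (-48 - 1/2)**2 = (-97/2)**2 = 9409/4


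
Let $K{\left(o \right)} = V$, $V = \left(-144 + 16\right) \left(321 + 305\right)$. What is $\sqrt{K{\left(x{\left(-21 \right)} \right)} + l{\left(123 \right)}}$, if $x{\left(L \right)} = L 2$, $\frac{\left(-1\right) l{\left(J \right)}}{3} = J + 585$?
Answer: $2 i \sqrt{20563} \approx 286.8 i$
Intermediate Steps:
$l{\left(J \right)} = -1755 - 3 J$ ($l{\left(J \right)} = - 3 \left(J + 585\right) = - 3 \left(585 + J\right) = -1755 - 3 J$)
$V = -80128$ ($V = \left(-128\right) 626 = -80128$)
$x{\left(L \right)} = 2 L$
$K{\left(o \right)} = -80128$
$\sqrt{K{\left(x{\left(-21 \right)} \right)} + l{\left(123 \right)}} = \sqrt{-80128 - 2124} = \sqrt{-82252} = 2 i \sqrt{20563}$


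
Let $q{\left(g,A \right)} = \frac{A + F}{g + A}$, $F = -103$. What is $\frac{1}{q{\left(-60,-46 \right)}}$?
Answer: $\frac{106}{149} \approx 0.71141$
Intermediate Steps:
$q{\left(g,A \right)} = \frac{-103 + A}{A + g}$ ($q{\left(g,A \right)} = \frac{A - 103}{g + A} = \frac{-103 + A}{A + g}$)
$\frac{1}{q{\left(-60,-46 \right)}} = \frac{1}{\frac{1}{-46 - 60} \left(-103 - 46\right)} = \frac{1}{\frac{1}{-106} \left(-149\right)} = \frac{1}{\left(- \frac{1}{106}\right) \left(-149\right)} = \frac{1}{\frac{149}{106}} = \frac{106}{149}$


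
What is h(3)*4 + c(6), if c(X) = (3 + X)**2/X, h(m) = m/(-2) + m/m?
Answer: 23/2 ≈ 11.500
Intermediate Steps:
h(m) = 1 - m/2 (h(m) = m*(-1/2) + 1 = -m/2 + 1 = 1 - m/2)
c(X) = (3 + X)**2/X
h(3)*4 + c(6) = (1 - 1/2*3)*4 + (3 + 6)**2/6 = (1 - 3/2)*4 + (1/6)*9**2 = -1/2*4 + (1/6)*81 = -2 + 27/2 = 23/2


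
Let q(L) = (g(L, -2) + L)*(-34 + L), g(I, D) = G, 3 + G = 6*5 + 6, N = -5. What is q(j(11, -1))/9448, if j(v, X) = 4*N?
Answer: -351/4724 ≈ -0.074301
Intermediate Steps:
j(v, X) = -20 (j(v, X) = 4*(-5) = -20)
G = 33 (G = -3 + (6*5 + 6) = -3 + (30 + 6) = -3 + 36 = 33)
g(I, D) = 33
q(L) = (-34 + L)*(33 + L) (q(L) = (33 + L)*(-34 + L) = (-34 + L)*(33 + L))
q(j(11, -1))/9448 = (-1122 + (-20)**2 - 1*(-20))/9448 = (-1122 + 400 + 20)*(1/9448) = -702*1/9448 = -351/4724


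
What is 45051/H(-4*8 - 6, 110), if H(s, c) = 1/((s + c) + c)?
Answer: 8199282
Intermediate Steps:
H(s, c) = 1/(s + 2*c) (H(s, c) = 1/((c + s) + c) = 1/(s + 2*c))
45051/H(-4*8 - 6, 110) = 45051/(1/((-4*8 - 6) + 2*110)) = 45051/(1/((-32 - 6) + 220)) = 45051/(1/(-38 + 220)) = 45051/(1/182) = 45051*182 = 8199282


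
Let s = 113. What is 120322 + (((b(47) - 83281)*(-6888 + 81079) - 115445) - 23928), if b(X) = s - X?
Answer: -6173823116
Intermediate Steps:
b(X) = 113 - X
120322 + (((b(47) - 83281)*(-6888 + 81079) - 115445) - 23928) = 120322 + ((((113 - 1*47) - 83281)*(-6888 + 81079) - 115445) - 23928) = 120322 + ((((113 - 47) - 83281)*74191 - 115445) - 23928) = 120322 + (((66 - 83281)*74191 - 115445) - 23928) = 120322 + ((-83215*74191 - 115445) - 23928) = 120322 + ((-6173804065 - 115445) - 23928) = 120322 + (-6173919510 - 23928) = 120322 - 6173943438 = -6173823116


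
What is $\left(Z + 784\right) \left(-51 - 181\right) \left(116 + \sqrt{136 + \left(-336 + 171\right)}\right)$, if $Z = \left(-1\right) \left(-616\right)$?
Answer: $-37676800 - 324800 i \sqrt{29} \approx -3.7677 \cdot 10^{7} - 1.7491 \cdot 10^{6} i$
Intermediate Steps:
$Z = 616$
$\left(Z + 784\right) \left(-51 - 181\right) \left(116 + \sqrt{136 + \left(-336 + 171\right)}\right) = \left(616 + 784\right) \left(-51 - 181\right) \left(116 + \sqrt{136 + \left(-336 + 171\right)}\right) = 1400 \left(-232\right) \left(116 + \sqrt{136 - 165}\right) = - 324800 \left(116 + \sqrt{-29}\right) = - 324800 \left(116 + i \sqrt{29}\right) = -37676800 - 324800 i \sqrt{29}$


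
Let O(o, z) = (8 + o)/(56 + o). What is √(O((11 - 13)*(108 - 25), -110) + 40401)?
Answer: √122217370/55 ≈ 201.00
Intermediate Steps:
O(o, z) = (8 + o)/(56 + o)
√(O((11 - 13)*(108 - 25), -110) + 40401) = √((8 + (11 - 13)*(108 - 25))/(56 + (11 - 13)*(108 - 25)) + 40401) = √((8 - 2*83)/(56 - 2*83) + 40401) = √((8 - 166)/(56 - 166) + 40401) = √(-158/(-110) + 40401) = √(-1/110*(-158) + 40401) = √(79/55 + 40401) = √(2222134/55) = √122217370/55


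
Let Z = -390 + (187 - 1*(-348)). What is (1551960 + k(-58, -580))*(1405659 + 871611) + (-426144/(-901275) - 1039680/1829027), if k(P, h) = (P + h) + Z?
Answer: 1941392081146938229171046/549485436475 ≈ 3.5331e+12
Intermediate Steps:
Z = 145 (Z = -390 + (187 + 348) = -390 + 535 = 145)
k(P, h) = 145 + P + h (k(P, h) = (P + h) + 145 = 145 + P + h)
(1551960 + k(-58, -580))*(1405659 + 871611) + (-426144/(-901275) - 1039680/1829027) = (1551960 + (145 - 58 - 580))*(1405659 + 871611) + (-426144/(-901275) - 1039680/1829027) = (1551960 - 493)*2277270 + (-426144*(-1/901275) - 1039680*1/1829027) = 1551467*2277270 + (142048/300425 - 1039680/1829027) = 3533109255090 - 52536236704/549485436475 = 1941392081146938229171046/549485436475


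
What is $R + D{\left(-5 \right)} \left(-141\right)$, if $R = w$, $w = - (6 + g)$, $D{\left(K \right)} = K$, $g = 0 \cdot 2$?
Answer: $699$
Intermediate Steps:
$g = 0$
$w = -6$ ($w = - (6 + 0) = \left(-1\right) 6 = -6$)
$R = -6$
$R + D{\left(-5 \right)} \left(-141\right) = -6 - -705 = -6 + 705 = 699$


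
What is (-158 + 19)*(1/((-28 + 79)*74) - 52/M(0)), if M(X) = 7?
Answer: 27277499/26418 ≈ 1032.5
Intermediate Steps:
(-158 + 19)*(1/((-28 + 79)*74) - 52/M(0)) = (-158 + 19)*(1/((-28 + 79)*74) - 52/7) = -139*((1/74)/51 - 52*1/7) = -139*((1/51)*(1/74) - 52/7) = -139*(1/3774 - 52/7) = -139*(-196241/26418) = 27277499/26418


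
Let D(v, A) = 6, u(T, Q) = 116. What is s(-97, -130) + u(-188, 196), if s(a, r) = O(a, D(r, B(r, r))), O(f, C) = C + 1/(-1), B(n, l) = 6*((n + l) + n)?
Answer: 121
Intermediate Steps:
B(n, l) = 6*l + 12*n (B(n, l) = 6*((l + n) + n) = 6*(l + 2*n) = 6*l + 12*n)
O(f, C) = -1 + C (O(f, C) = C - 1 = -1 + C)
s(a, r) = 5 (s(a, r) = -1 + 6 = 5)
s(-97, -130) + u(-188, 196) = 5 + 116 = 121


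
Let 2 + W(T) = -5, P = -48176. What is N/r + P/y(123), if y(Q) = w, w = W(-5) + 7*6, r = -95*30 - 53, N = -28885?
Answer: -138843953/101605 ≈ -1366.5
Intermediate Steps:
W(T) = -7 (W(T) = -2 - 5 = -7)
r = -2903 (r = -2850 - 53 = -2903)
w = 35 (w = -7 + 7*6 = -7 + 42 = 35)
y(Q) = 35
N/r + P/y(123) = -28885/(-2903) - 48176/35 = -28885*(-1/2903) - 48176*1/35 = 28885/2903 - 48176/35 = -138843953/101605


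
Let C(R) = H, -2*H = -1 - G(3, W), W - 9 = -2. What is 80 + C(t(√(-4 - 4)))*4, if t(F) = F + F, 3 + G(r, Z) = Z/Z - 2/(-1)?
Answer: 82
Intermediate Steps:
W = 7 (W = 9 - 2 = 7)
G(r, Z) = 0 (G(r, Z) = -3 + (Z/Z - 2/(-1)) = -3 + (1 - 2*(-1)) = -3 + (1 + 2) = -3 + 3 = 0)
t(F) = 2*F
H = ½ (H = -(-1 - 1*0)/2 = -(-1 + 0)/2 = -½*(-1) = ½ ≈ 0.50000)
C(R) = ½
80 + C(t(√(-4 - 4)))*4 = 80 + (½)*4 = 80 + 2 = 82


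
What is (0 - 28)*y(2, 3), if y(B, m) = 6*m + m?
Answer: -588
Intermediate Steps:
y(B, m) = 7*m
(0 - 28)*y(2, 3) = (0 - 28)*(7*3) = -28*21 = -588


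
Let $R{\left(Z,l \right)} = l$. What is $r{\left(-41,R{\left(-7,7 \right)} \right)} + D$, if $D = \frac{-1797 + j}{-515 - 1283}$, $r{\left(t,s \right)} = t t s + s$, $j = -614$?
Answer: $\frac{21172063}{1798} \approx 11775.0$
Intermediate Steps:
$r{\left(t,s \right)} = s + s t^{2}$ ($r{\left(t,s \right)} = t^{2} s + s = s t^{2} + s = s + s t^{2}$)
$D = \frac{2411}{1798}$ ($D = \frac{-1797 - 614}{-515 - 1283} = - \frac{2411}{-1798} = \left(-2411\right) \left(- \frac{1}{1798}\right) = \frac{2411}{1798} \approx 1.3409$)
$r{\left(-41,R{\left(-7,7 \right)} \right)} + D = 7 \left(1 + \left(-41\right)^{2}\right) + \frac{2411}{1798} = 7 \left(1 + 1681\right) + \frac{2411}{1798} = 7 \cdot 1682 + \frac{2411}{1798} = 11774 + \frac{2411}{1798} = \frac{21172063}{1798}$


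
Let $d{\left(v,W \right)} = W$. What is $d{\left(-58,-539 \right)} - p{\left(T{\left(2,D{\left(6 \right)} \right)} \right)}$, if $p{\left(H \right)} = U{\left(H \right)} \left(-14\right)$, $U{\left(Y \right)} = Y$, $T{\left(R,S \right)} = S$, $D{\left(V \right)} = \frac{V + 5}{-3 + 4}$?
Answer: $-385$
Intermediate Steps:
$D{\left(V \right)} = 5 + V$ ($D{\left(V \right)} = \frac{5 + V}{1} = \left(5 + V\right) 1 = 5 + V$)
$p{\left(H \right)} = - 14 H$ ($p{\left(H \right)} = H \left(-14\right) = - 14 H$)
$d{\left(-58,-539 \right)} - p{\left(T{\left(2,D{\left(6 \right)} \right)} \right)} = -539 - - 14 \left(5 + 6\right) = -539 - \left(-14\right) 11 = -539 - -154 = -539 + 154 = -385$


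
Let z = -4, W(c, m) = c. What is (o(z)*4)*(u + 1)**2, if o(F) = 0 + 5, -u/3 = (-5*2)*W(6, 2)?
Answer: 655220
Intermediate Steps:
u = 180 (u = -3*(-5*2)*6 = -(-30)*6 = -3*(-60) = 180)
o(F) = 5
(o(z)*4)*(u + 1)**2 = (5*4)*(180 + 1)**2 = 20*181**2 = 20*32761 = 655220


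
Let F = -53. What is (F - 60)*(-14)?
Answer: 1582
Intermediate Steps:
(F - 60)*(-14) = (-53 - 60)*(-14) = -113*(-14) = 1582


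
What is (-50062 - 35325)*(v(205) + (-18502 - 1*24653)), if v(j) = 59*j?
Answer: 2652120220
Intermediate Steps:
(-50062 - 35325)*(v(205) + (-18502 - 1*24653)) = (-50062 - 35325)*(59*205 + (-18502 - 1*24653)) = -85387*(12095 + (-18502 - 24653)) = -85387*(12095 - 43155) = -85387*(-31060) = 2652120220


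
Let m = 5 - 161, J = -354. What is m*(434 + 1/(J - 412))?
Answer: -25930554/383 ≈ -67704.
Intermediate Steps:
m = -156
m*(434 + 1/(J - 412)) = -156*(434 + 1/(-354 - 412)) = -156*(434 + 1/(-766)) = -156*(434 - 1/766) = -156*332443/766 = -25930554/383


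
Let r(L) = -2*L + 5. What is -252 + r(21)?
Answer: -289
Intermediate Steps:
r(L) = 5 - 2*L
-252 + r(21) = -252 + (5 - 2*21) = -252 + (5 - 42) = -252 - 37 = -289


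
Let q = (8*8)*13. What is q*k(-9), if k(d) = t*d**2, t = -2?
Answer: -134784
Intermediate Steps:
q = 832 (q = 64*13 = 832)
k(d) = -2*d**2
q*k(-9) = 832*(-2*(-9)**2) = 832*(-2*81) = 832*(-162) = -134784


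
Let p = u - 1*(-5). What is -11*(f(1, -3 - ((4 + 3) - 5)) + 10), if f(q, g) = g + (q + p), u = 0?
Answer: -121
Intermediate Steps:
p = 5 (p = 0 - 1*(-5) = 0 + 5 = 5)
f(q, g) = 5 + g + q (f(q, g) = g + (q + 5) = g + (5 + q) = 5 + g + q)
-11*(f(1, -3 - ((4 + 3) - 5)) + 10) = -11*((5 + (-3 - ((4 + 3) - 5)) + 1) + 10) = -11*((5 + (-3 - (7 - 5)) + 1) + 10) = -11*((5 + (-3 - 1*2) + 1) + 10) = -11*((5 + (-3 - 2) + 1) + 10) = -11*((5 - 5 + 1) + 10) = -11*(1 + 10) = -11*11 = -121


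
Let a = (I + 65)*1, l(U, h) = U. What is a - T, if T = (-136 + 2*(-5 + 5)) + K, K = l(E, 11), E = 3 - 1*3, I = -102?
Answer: 99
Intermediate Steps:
E = 0 (E = 3 - 3 = 0)
K = 0
T = -136 (T = (-136 + 2*(-5 + 5)) + 0 = (-136 + 2*0) + 0 = (-136 + 0) + 0 = -136 + 0 = -136)
a = -37 (a = (-102 + 65)*1 = -37*1 = -37)
a - T = -37 - 1*(-136) = -37 + 136 = 99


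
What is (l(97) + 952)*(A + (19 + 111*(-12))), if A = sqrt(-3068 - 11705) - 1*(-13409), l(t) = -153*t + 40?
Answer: -167517504 - 13849*I*sqrt(14773) ≈ -1.6752e+8 - 1.6833e+6*I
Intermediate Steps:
l(t) = 40 - 153*t
A = 13409 + I*sqrt(14773) (A = sqrt(-14773) + 13409 = I*sqrt(14773) + 13409 = 13409 + I*sqrt(14773) ≈ 13409.0 + 121.54*I)
(l(97) + 952)*(A + (19 + 111*(-12))) = ((40 - 153*97) + 952)*((13409 + I*sqrt(14773)) + (19 + 111*(-12))) = ((40 - 14841) + 952)*((13409 + I*sqrt(14773)) + (19 - 1332)) = (-14801 + 952)*((13409 + I*sqrt(14773)) - 1313) = -13849*(12096 + I*sqrt(14773)) = -167517504 - 13849*I*sqrt(14773)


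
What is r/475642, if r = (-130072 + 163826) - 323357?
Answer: -289603/475642 ≈ -0.60887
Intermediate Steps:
r = -289603 (r = 33754 - 323357 = -289603)
r/475642 = -289603/475642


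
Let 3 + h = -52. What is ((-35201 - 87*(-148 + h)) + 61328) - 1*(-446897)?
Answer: 490685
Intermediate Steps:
h = -55 (h = -3 - 52 = -55)
((-35201 - 87*(-148 + h)) + 61328) - 1*(-446897) = ((-35201 - 87*(-148 - 55)) + 61328) - 1*(-446897) = ((-35201 - 87*(-203)) + 61328) + 446897 = ((-35201 + 17661) + 61328) + 446897 = (-17540 + 61328) + 446897 = 43788 + 446897 = 490685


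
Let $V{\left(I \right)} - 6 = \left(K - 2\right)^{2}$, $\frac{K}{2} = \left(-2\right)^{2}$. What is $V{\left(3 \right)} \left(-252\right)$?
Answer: $-10584$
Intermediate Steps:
$K = 8$ ($K = 2 \left(-2\right)^{2} = 2 \cdot 4 = 8$)
$V{\left(I \right)} = 42$ ($V{\left(I \right)} = 6 + \left(8 - 2\right)^{2} = 6 + 6^{2} = 6 + 36 = 42$)
$V{\left(3 \right)} \left(-252\right) = 42 \left(-252\right) = -10584$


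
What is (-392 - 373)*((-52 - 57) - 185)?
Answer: 224910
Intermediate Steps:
(-392 - 373)*((-52 - 57) - 185) = -765*(-109 - 185) = -765*(-294) = 224910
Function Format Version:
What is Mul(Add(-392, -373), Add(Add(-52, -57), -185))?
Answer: 224910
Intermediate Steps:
Mul(Add(-392, -373), Add(Add(-52, -57), -185)) = Mul(-765, Add(-109, -185)) = Mul(-765, -294) = 224910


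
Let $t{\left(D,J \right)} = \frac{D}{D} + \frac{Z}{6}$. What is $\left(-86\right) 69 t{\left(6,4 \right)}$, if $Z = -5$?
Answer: $-989$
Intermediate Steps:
$t{\left(D,J \right)} = \frac{1}{6}$ ($t{\left(D,J \right)} = \frac{D}{D} - \frac{5}{6} = 1 - \frac{5}{6} = \frac{1}{6}$)
$\left(-86\right) 69 t{\left(6,4 \right)} = \left(-86\right) 69 \cdot \frac{1}{6} = \left(-5934\right) \frac{1}{6} = -989$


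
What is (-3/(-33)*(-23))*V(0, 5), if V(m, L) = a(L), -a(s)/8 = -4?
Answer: -736/11 ≈ -66.909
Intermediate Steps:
a(s) = 32 (a(s) = -8*(-4) = 32)
V(m, L) = 32
(-3/(-33)*(-23))*V(0, 5) = (-3/(-33)*(-23))*32 = (-3*(-1/33)*(-23))*32 = ((1/11)*(-23))*32 = -23/11*32 = -736/11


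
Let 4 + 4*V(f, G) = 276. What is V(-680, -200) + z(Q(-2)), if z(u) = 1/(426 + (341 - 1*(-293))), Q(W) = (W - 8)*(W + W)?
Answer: 72081/1060 ≈ 68.001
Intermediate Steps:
Q(W) = 2*W*(-8 + W) (Q(W) = (-8 + W)*(2*W) = 2*W*(-8 + W))
V(f, G) = 68 (V(f, G) = -1 + (¼)*276 = -1 + 69 = 68)
z(u) = 1/1060 (z(u) = 1/(426 + (341 + 293)) = 1/(426 + 634) = 1/1060)
V(-680, -200) + z(Q(-2)) = 68 + 1/1060 = 72081/1060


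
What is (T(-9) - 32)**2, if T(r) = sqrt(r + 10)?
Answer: 961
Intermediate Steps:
T(r) = sqrt(10 + r)
(T(-9) - 32)**2 = (sqrt(10 - 9) - 32)**2 = (sqrt(1) - 32)**2 = (1 - 32)**2 = (-31)**2 = 961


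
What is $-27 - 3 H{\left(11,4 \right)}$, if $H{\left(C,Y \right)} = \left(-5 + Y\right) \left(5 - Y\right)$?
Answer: $-24$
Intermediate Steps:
$-27 - 3 H{\left(11,4 \right)} = -27 - 3 \left(-25 - 4^{2} + 10 \cdot 4\right) = -27 - 3 \left(-25 - 16 + 40\right) = -27 - -3 = -27 + 3 = -24$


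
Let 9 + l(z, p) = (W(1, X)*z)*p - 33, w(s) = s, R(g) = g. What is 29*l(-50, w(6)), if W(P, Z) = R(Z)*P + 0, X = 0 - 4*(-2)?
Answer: -70818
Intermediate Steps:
X = 8 (X = 0 + 8 = 8)
W(P, Z) = P*Z (W(P, Z) = Z*P + 0 = P*Z + 0 = P*Z)
l(z, p) = -42 + 8*p*z (l(z, p) = -9 + (((1*8)*z)*p - 33) = -9 + ((8*z)*p - 33) = -9 + (8*p*z - 33) = -9 + (-33 + 8*p*z) = -42 + 8*p*z)
29*l(-50, w(6)) = 29*(-42 + 8*6*(-50)) = 29*(-42 - 2400) = 29*(-2442) = -70818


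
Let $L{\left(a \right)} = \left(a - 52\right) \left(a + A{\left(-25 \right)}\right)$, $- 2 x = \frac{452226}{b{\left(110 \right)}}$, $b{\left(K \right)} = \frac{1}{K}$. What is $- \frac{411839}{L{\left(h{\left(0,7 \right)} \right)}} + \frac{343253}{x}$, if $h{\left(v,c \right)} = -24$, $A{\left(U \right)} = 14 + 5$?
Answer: $- \frac{1024356713491}{945152340} \approx -1083.8$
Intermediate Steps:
$A{\left(U \right)} = 19$
$x = -24872430$ ($x = - \frac{452226 \frac{1}{\frac{1}{110}}}{2} = - \frac{452226 \cdot 110}{2} = \left(- \frac{1}{2}\right) 49744860 = -24872430$)
$L{\left(a \right)} = \left(-52 + a\right) \left(19 + a\right)$ ($L{\left(a \right)} = \left(a - 52\right) \left(a + 19\right) = \left(-52 + a\right) \left(19 + a\right)$)
$- \frac{411839}{L{\left(h{\left(0,7 \right)} \right)}} + \frac{343253}{x} = - \frac{411839}{-988 + \left(-24\right)^{2} - -792} + \frac{343253}{-24872430} = - \frac{411839}{-988 + 576 + 792} + 343253 \left(- \frac{1}{24872430}\right) = - \frac{411839}{380} - \frac{343253}{24872430} = - \frac{1024356713491}{945152340}$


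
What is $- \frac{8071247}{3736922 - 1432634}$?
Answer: $- \frac{8071247}{2304288} \approx -3.5027$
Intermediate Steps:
$- \frac{8071247}{3736922 - 1432634} = - \frac{8071247}{2304288}$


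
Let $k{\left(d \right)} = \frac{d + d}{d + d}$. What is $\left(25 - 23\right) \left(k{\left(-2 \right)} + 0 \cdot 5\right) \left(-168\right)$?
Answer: $-336$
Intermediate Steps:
$k{\left(d \right)} = 1$ ($k{\left(d \right)} = \frac{2 d}{2 d} = 2 d \frac{1}{2 d} = 1$)
$\left(25 - 23\right) \left(k{\left(-2 \right)} + 0 \cdot 5\right) \left(-168\right) = \left(25 - 23\right) \left(1 + 0 \cdot 5\right) \left(-168\right) = 2 \left(1 + 0\right) \left(-168\right) = 2 \cdot 1 \left(-168\right) = 2 \left(-168\right) = -336$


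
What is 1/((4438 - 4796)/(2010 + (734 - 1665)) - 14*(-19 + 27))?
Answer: -1079/121206 ≈ -0.0089022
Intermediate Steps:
1/((4438 - 4796)/(2010 + (734 - 1665)) - 14*(-19 + 27)) = 1/(-358/(2010 - 931) - 14*8) = 1/(-358/1079 - 112) = 1/(-121206/1079) = -1079/121206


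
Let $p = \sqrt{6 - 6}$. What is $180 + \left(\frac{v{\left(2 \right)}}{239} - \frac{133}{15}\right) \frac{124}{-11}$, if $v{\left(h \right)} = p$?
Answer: $\frac{46192}{165} \approx 279.95$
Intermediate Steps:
$p = 0$ ($p = \sqrt{0} = 0$)
$v{\left(h \right)} = 0$
$180 + \left(\frac{v{\left(2 \right)}}{239} - \frac{133}{15}\right) \frac{124}{-11} = 180 + \left(\frac{0}{239} - \frac{133}{15}\right) \frac{124}{-11} = 180 + \left(0 \cdot \frac{1}{239} - \frac{133}{15}\right) 124 \left(- \frac{1}{11}\right) = 180 + \left(0 - \frac{133}{15}\right) \left(- \frac{124}{11}\right) = 180 - - \frac{16492}{165} = 180 + \frac{16492}{165} = \frac{46192}{165}$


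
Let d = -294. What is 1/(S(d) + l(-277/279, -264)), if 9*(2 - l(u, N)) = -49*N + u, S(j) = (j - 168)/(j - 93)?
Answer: -107973/154836437 ≈ -0.00069734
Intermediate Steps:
S(j) = (-168 + j)/(-93 + j)
l(u, N) = 2 - u/9 + 49*N/9 (l(u, N) = 2 - (-49*N + u)/9 = 2 - (u - 49*N)/9 = 2 + (-u/9 + 49*N/9) = 2 - u/9 + 49*N/9)
1/(S(d) + l(-277/279, -264)) = 1/((-168 - 294)/(-93 - 294) + (2 - (-277)/(9*279) + (49/9)*(-264))) = 1/(-462/(-387) + (2 - (-277)/(9*279) - 4312/3)) = 1/(-1/387*(-462) + (2 - ⅑*(-277/279) - 4312/3)) = 1/(154/129 + (2 + 277/2511 - 4312/3)) = 1/(154/129 - 3603845/2511) = 1/(-154836437/107973) = -107973/154836437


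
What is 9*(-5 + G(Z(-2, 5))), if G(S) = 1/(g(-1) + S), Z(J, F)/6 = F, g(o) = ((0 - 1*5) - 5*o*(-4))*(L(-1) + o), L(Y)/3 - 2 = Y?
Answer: -909/20 ≈ -45.450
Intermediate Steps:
L(Y) = 6 + 3*Y
g(o) = (-5 + 20*o)*(3 + o) (g(o) = ((0 - 1*5) - 5*o*(-4))*((6 + 3*(-1)) + o) = ((0 - 5) + 20*o)*((6 - 3) + o) = (-5 + 20*o)*(3 + o))
Z(J, F) = 6*F
G(S) = 1/(-50 + S) (G(S) = 1/((-15 + 20*(-1)² + 55*(-1)) + S) = 1/((-15 + 20*1 - 55) + S) = 1/((-15 + 20 - 55) + S) = 1/(-50 + S))
9*(-5 + G(Z(-2, 5))) = 9*(-5 + 1/(-50 + 6*5)) = 9*(-5 + 1/(-50 + 30)) = 9*(-5 + 1/(-20)) = 9*(-5 - 1/20) = 9*(-101/20) = -909/20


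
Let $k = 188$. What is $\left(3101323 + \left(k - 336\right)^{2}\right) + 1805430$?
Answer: $4928657$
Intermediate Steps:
$\left(3101323 + \left(k - 336\right)^{2}\right) + 1805430 = \left(3101323 + \left(188 - 336\right)^{2}\right) + 1805430 = \left(3101323 + \left(-148\right)^{2}\right) + 1805430 = \left(3101323 + 21904\right) + 1805430 = 3123227 + 1805430 = 4928657$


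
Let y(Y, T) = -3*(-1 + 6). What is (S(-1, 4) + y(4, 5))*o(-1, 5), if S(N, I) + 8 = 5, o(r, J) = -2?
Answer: 36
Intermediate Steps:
y(Y, T) = -15 (y(Y, T) = -3*5 = -15)
S(N, I) = -3 (S(N, I) = -8 + 5 = -3)
(S(-1, 4) + y(4, 5))*o(-1, 5) = (-3 - 15)*(-2) = -18*(-2) = 36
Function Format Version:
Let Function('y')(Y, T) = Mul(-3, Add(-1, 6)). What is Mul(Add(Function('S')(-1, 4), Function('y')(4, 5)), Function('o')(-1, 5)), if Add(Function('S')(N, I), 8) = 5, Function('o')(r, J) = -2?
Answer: 36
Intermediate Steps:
Function('y')(Y, T) = -15 (Function('y')(Y, T) = Mul(-3, 5) = -15)
Function('S')(N, I) = -3 (Function('S')(N, I) = Add(-8, 5) = -3)
Mul(Add(Function('S')(-1, 4), Function('y')(4, 5)), Function('o')(-1, 5)) = Mul(Add(-3, -15), -2) = Mul(-18, -2) = 36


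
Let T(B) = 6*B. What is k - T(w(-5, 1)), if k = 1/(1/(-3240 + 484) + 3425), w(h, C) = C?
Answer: -56633038/9439299 ≈ -5.9997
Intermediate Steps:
k = 2756/9439299 (k = 1/(1/(-2756) + 3425) = 1/(-1/2756 + 3425) = 1/(9439299/2756) = 2756/9439299 ≈ 0.00029197)
k - T(w(-5, 1)) = 2756/9439299 - 6 = -56633038/9439299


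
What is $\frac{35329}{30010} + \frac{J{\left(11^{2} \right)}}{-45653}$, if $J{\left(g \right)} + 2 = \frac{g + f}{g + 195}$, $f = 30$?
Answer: $\frac{254841441651}{216467351740} \approx 1.1773$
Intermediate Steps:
$J{\left(g \right)} = -2 + \frac{30 + g}{195 + g}$ ($J{\left(g \right)} = -2 + \frac{g + 30}{g + 195} = -2 + \frac{30 + g}{195 + g}$)
$\frac{35329}{30010} + \frac{J{\left(11^{2} \right)}}{-45653} = \frac{35329}{30010} + \frac{\frac{1}{195 + 11^{2}} \left(-360 - 11^{2}\right)}{-45653} = 35329 \cdot \frac{1}{30010} + \frac{-360 - 121}{195 + 121} \left(- \frac{1}{45653}\right) = \frac{35329}{30010} + \frac{-360 - 121}{316} \left(- \frac{1}{45653}\right) = \frac{35329}{30010} + \frac{1}{316} \left(-481\right) \left(- \frac{1}{45653}\right) = \frac{35329}{30010} - - \frac{481}{14426348} = \frac{35329}{30010} + \frac{481}{14426348} = \frac{254841441651}{216467351740}$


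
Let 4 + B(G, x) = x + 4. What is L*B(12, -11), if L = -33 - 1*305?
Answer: 3718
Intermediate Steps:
B(G, x) = x (B(G, x) = -4 + (x + 4) = -4 + (4 + x) = x)
L = -338 (L = -33 - 305 = -338)
L*B(12, -11) = -338*(-11) = 3718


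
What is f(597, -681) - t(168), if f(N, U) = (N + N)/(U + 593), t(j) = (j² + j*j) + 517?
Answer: -2507057/44 ≈ -56979.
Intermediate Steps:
t(j) = 517 + 2*j² (t(j) = (j² + j²) + 517 = 2*j² + 517 = 517 + 2*j²)
f(N, U) = 2*N/(593 + U) (f(N, U) = (2*N)/(593 + U) = 2*N/(593 + U))
f(597, -681) - t(168) = 2*597/(593 - 681) - (517 + 2*168²) = 2*597/(-88) - (517 + 2*28224) = 2*597*(-1/88) - (517 + 56448) = -597/44 - 1*56965 = -597/44 - 56965 = -2507057/44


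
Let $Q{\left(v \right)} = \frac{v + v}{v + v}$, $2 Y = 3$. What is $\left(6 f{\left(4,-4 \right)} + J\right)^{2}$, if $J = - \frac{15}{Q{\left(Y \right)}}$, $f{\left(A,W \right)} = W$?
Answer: $1521$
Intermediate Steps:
$Y = \frac{3}{2}$ ($Y = \frac{1}{2} \cdot 3 = \frac{3}{2} \approx 1.5$)
$Q{\left(v \right)} = 1$ ($Q{\left(v \right)} = \frac{2 v}{2 v} = 2 v \frac{1}{2 v} = 1$)
$J = -15$ ($J = - \frac{15}{1} = \left(-15\right) 1 = -15$)
$\left(6 f{\left(4,-4 \right)} + J\right)^{2} = \left(6 \left(-4\right) - 15\right)^{2} = \left(-24 - 15\right)^{2} = \left(-39\right)^{2} = 1521$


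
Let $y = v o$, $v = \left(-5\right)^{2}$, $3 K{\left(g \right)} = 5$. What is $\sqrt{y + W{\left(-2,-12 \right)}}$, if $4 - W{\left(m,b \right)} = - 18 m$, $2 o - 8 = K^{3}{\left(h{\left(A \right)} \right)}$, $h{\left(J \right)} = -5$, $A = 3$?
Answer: $\frac{\sqrt{40782}}{18} \approx 11.219$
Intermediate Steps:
$K{\left(g \right)} = \frac{5}{3}$ ($K{\left(g \right)} = \frac{1}{3} \cdot 5 = \frac{5}{3}$)
$o = \frac{341}{54}$ ($o = 4 + \frac{\left(\frac{5}{3}\right)^{3}}{2} = 4 + \frac{1}{2} \cdot \frac{125}{27} = 4 + \frac{125}{54} = \frac{341}{54} \approx 6.3148$)
$v = 25$
$W{\left(m,b \right)} = 4 + 18 m$ ($W{\left(m,b \right)} = 4 - - 18 m = 4 + 18 m$)
$y = \frac{8525}{54}$ ($y = 25 \cdot \frac{341}{54} = \frac{8525}{54} \approx 157.87$)
$\sqrt{y + W{\left(-2,-12 \right)}} = \sqrt{\frac{8525}{54} + \left(4 + 18 \left(-2\right)\right)} = \sqrt{\frac{8525}{54} + \left(4 - 36\right)} = \sqrt{\frac{8525}{54} - 32} = \sqrt{\frac{6797}{54}} = \frac{\sqrt{40782}}{18}$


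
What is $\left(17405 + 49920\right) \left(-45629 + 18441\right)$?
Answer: $-1830432100$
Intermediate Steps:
$\left(17405 + 49920\right) \left(-45629 + 18441\right) = 67325 \left(-27188\right) = -1830432100$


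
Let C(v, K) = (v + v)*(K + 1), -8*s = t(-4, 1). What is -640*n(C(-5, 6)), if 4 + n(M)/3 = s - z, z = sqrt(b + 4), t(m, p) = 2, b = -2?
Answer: 8160 + 1920*sqrt(2) ≈ 10875.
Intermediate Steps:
s = -1/4 (s = -1/8*2 = -1/4 ≈ -0.25000)
C(v, K) = 2*v*(1 + K) (C(v, K) = (2*v)*(1 + K) = 2*v*(1 + K))
z = sqrt(2) (z = sqrt(-2 + 4) = sqrt(2) ≈ 1.4142)
n(M) = -51/4 - 3*sqrt(2) (n(M) = -12 + 3*(-1/4 - sqrt(2)) = -12 + (-3/4 - 3*sqrt(2)) = -51/4 - 3*sqrt(2))
-640*n(C(-5, 6)) = -640*(-51/4 - 3*sqrt(2)) = 8160 + 1920*sqrt(2)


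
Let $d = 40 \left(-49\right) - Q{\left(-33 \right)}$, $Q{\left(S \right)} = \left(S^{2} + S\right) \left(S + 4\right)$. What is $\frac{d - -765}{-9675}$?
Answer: $- \frac{29429}{9675} \approx -3.0418$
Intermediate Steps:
$Q{\left(S \right)} = \left(4 + S\right) \left(S + S^{2}\right)$ ($Q{\left(S \right)} = \left(S + S^{2}\right) \left(4 + S\right) = \left(4 + S\right) \left(S + S^{2}\right)$)
$d = 28664$ ($d = 40 \left(-49\right) - - 33 \left(4 + \left(-33\right)^{2} + 5 \left(-33\right)\right) = -1960 - - 33 \left(4 + 1089 - 165\right) = -1960 - \left(-33\right) 928 = -1960 - -30624 = -1960 + 30624 = 28664$)
$\frac{d - -765}{-9675} = \frac{28664 - -765}{-9675} = \left(28664 + 765\right) \left(- \frac{1}{9675}\right) = 29429 \left(- \frac{1}{9675}\right) = - \frac{29429}{9675}$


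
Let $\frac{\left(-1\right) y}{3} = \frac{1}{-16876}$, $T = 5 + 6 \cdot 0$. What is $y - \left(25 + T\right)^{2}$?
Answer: $- \frac{15188397}{16876} \approx -900.0$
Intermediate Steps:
$T = 5$ ($T = 5 + 0 = 5$)
$y = \frac{3}{16876}$ ($y = - \frac{3}{-16876} = \left(-3\right) \left(- \frac{1}{16876}\right) = \frac{3}{16876} \approx 0.00017777$)
$y - \left(25 + T\right)^{2} = \frac{3}{16876} - \left(25 + 5\right)^{2} = \frac{3}{16876} - 30^{2} = \frac{3}{16876} - 900 = - \frac{15188397}{16876}$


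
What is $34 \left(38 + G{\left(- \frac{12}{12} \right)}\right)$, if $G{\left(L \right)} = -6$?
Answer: $1088$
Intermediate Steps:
$34 \left(38 + G{\left(- \frac{12}{12} \right)}\right) = 34 \left(38 - 6\right) = 34 \cdot 32 = 1088$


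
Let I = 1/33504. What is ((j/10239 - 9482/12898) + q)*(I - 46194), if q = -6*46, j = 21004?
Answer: 28071470651458794725/2212313043744 ≈ 1.2689e+7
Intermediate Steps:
I = 1/33504 ≈ 2.9847e-5
q = -276
((j/10239 - 9482/12898) + q)*(I - 46194) = ((21004/10239 - 9482/12898) - 276)*(1/33504 - 46194) = ((21004*(1/10239) - 9482*1/12898) - 276)*(-1547683775/33504) = ((21004/10239 - 4741/6449) - 276)*(-1547683775/33504) = (86911697/66031311 - 276)*(-1547683775/33504) = -18137730139/66031311*(-1547683775/33504) = 28071470651458794725/2212313043744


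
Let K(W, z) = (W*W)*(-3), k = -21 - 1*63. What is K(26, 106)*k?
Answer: 170352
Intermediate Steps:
k = -84 (k = -21 - 63 = -84)
K(W, z) = -3*W**2 (K(W, z) = W**2*(-3) = -3*W**2)
K(26, 106)*k = -3*26**2*(-84) = -3*676*(-84) = -2028*(-84) = 170352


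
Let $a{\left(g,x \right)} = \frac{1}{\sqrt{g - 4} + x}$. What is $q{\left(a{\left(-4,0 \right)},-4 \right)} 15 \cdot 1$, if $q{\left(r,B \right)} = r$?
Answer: $- \frac{15 i \sqrt{2}}{4} \approx - 5.3033 i$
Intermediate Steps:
$a{\left(g,x \right)} = \frac{1}{x + \sqrt{-4 + g}}$ ($a{\left(g,x \right)} = \frac{1}{\sqrt{-4 + g} + x} = \frac{1}{x + \sqrt{-4 + g}}$)
$q{\left(a{\left(-4,0 \right)},-4 \right)} 15 \cdot 1 = \frac{1}{0 + \sqrt{-4 - 4}} \cdot 15 \cdot 1 = \frac{1}{0 + \sqrt{-8}} \cdot 15 \cdot 1 = \frac{1}{0 + 2 i \sqrt{2}} \cdot 15 \cdot 1 = \frac{1}{2 i \sqrt{2}} \cdot 15 \cdot 1 = - \frac{i \sqrt{2}}{4} \cdot 15 \cdot 1 = - \frac{15 i \sqrt{2}}{4} \cdot 1 = - \frac{15 i \sqrt{2}}{4}$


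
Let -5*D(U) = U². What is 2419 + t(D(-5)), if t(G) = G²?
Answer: 2444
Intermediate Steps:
D(U) = -U²/5
2419 + t(D(-5)) = 2419 + (-⅕*(-5)²)² = 2419 + (-⅕*25)² = 2419 + (-5)² = 2419 + 25 = 2444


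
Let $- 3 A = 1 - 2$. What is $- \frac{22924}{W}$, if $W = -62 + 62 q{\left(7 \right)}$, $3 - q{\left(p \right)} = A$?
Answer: $- \frac{34386}{155} \approx -221.85$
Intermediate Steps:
$A = \frac{1}{3}$ ($A = - \frac{1 - 2}{3} = \left(- \frac{1}{3}\right) \left(-1\right) = \frac{1}{3} \approx 0.33333$)
$q{\left(p \right)} = \frac{8}{3}$ ($q{\left(p \right)} = 3 - \frac{1}{3} = \frac{8}{3}$)
$W = \frac{310}{3}$ ($W = -62 + 62 \cdot \frac{8}{3} = -62 + \frac{496}{3} = \frac{310}{3} \approx 103.33$)
$- \frac{22924}{W} = - \frac{22924}{\frac{310}{3}} = \left(-22924\right) \frac{3}{310} = - \frac{34386}{155}$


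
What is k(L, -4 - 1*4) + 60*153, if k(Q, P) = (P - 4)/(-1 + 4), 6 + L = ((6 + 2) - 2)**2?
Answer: 9176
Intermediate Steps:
L = 30 (L = -6 + ((6 + 2) - 2)**2 = -6 + (8 - 2)**2 = -6 + 6**2 = -6 + 36 = 30)
k(Q, P) = -4/3 + P/3 (k(Q, P) = (-4 + P)/3 = (-4 + P)*(1/3) = -4/3 + P/3)
k(L, -4 - 1*4) + 60*153 = (-4/3 + (-4 - 1*4)/3) + 60*153 = (-4/3 + (-4 - 4)/3) + 9180 = (-4/3 + (1/3)*(-8)) + 9180 = (-4/3 - 8/3) + 9180 = -4 + 9180 = 9176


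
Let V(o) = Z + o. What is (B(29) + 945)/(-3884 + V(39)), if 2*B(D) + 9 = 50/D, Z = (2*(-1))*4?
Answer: -54599/223474 ≈ -0.24432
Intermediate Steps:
Z = -8 (Z = -2*4 = -8)
B(D) = -9/2 + 25/D (B(D) = -9/2 + (50/D)/2 = -9/2 + 25/D)
V(o) = -8 + o
(B(29) + 945)/(-3884 + V(39)) = ((-9/2 + 25/29) + 945)/(-3884 + (-8 + 39)) = ((-9/2 + 25*(1/29)) + 945)/(-3884 + 31) = ((-9/2 + 25/29) + 945)/(-3853) = (-211/58 + 945)*(-1/3853) = (54599/58)*(-1/3853) = -54599/223474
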